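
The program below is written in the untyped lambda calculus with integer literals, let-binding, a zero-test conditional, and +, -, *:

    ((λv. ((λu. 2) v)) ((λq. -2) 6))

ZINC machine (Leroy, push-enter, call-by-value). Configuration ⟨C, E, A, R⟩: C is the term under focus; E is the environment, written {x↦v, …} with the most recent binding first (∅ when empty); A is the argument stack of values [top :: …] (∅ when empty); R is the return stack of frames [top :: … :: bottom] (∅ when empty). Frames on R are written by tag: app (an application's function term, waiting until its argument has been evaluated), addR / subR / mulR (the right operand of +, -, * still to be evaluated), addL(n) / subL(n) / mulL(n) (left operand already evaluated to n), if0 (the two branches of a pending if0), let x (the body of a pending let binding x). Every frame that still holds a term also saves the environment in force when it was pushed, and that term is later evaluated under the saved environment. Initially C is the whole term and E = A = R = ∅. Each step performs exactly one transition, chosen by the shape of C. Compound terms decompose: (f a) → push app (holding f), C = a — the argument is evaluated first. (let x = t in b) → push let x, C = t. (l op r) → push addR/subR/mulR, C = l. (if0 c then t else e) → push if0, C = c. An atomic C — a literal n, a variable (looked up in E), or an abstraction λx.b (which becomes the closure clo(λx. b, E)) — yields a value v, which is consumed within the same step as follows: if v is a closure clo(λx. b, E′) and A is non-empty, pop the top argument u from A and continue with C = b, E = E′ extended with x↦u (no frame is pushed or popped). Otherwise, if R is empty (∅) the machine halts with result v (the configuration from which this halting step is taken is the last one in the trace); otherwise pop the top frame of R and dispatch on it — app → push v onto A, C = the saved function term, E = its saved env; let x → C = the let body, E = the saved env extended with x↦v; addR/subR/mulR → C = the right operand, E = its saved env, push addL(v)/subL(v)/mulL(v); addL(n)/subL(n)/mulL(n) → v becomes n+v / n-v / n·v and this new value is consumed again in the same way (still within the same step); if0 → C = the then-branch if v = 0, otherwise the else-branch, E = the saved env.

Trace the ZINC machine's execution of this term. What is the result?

step 0: [C=((λv. ((λu. 2) v)) ((λq. -2) 6)) | E=∅ | A=∅ | R=∅]
step 1: [C=((λq. -2) 6) | E=∅ | A=∅ | R=[app]]
step 2: [C=6 | E=∅ | A=∅ | R=[app :: app]]
step 3: [C=(λq. -2) | E=∅ | A=[6] | R=[app]]
step 4: [C=-2 | E={q↦6} | A=∅ | R=[app]]
step 5: [C=(λv. ((λu. 2) v)) | E=∅ | A=[-2] | R=∅]
step 6: [C=((λu. 2) v) | E={v↦-2} | A=∅ | R=∅]
step 7: [C=v | E={v↦-2} | A=∅ | R=[app]]
step 8: [C=(λu. 2) | E={v↦-2} | A=[-2] | R=∅]
step 9: [C=2 | E={u↦-2, v↦-2} | A=∅ | R=∅]
→ final value 2

Answer: 2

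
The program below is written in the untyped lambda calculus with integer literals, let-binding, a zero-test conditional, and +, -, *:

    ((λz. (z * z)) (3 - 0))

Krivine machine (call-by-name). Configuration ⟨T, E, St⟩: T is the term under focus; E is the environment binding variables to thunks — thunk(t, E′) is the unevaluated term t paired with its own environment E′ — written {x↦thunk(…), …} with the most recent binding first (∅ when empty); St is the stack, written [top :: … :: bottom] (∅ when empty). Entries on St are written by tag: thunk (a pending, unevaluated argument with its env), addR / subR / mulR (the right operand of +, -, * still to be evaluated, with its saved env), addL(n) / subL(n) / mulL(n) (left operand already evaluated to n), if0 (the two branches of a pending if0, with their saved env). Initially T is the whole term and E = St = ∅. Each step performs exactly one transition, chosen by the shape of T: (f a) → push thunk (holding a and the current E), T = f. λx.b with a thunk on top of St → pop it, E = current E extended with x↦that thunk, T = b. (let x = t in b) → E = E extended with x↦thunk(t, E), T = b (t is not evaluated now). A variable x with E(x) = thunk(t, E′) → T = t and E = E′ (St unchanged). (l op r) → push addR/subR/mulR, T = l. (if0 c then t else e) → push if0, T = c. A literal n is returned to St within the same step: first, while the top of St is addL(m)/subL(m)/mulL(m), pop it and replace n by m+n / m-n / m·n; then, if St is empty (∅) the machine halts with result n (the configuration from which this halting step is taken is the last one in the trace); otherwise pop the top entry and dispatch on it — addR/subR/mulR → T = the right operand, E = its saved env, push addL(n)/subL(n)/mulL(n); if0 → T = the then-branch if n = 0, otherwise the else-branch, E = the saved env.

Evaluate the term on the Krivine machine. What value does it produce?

[0] <T=((λz. (z * z)) (3 - 0)), E=∅, St=∅>
[1] <T=(λz. (z * z)), E=∅, St=[thunk]>
[2] <T=(z * z), E={z↦thunk((3 - 0), ∅)}, St=∅>
[3] <T=z, E={z↦thunk((3 - 0), ∅)}, St=[mulR]>
[4] <T=(3 - 0), E=∅, St=[mulR]>
[5] <T=3, E=∅, St=[subR :: mulR]>
[6] <T=0, E=∅, St=[subL(3) :: mulR]>
[7] <T=z, E={z↦thunk((3 - 0), ∅)}, St=[mulL(3)]>
[8] <T=(3 - 0), E=∅, St=[mulL(3)]>
[9] <T=3, E=∅, St=[subR :: mulL(3)]>
[10] <T=0, E=∅, St=[subL(3) :: mulL(3)]>
→ final value 9

Answer: 9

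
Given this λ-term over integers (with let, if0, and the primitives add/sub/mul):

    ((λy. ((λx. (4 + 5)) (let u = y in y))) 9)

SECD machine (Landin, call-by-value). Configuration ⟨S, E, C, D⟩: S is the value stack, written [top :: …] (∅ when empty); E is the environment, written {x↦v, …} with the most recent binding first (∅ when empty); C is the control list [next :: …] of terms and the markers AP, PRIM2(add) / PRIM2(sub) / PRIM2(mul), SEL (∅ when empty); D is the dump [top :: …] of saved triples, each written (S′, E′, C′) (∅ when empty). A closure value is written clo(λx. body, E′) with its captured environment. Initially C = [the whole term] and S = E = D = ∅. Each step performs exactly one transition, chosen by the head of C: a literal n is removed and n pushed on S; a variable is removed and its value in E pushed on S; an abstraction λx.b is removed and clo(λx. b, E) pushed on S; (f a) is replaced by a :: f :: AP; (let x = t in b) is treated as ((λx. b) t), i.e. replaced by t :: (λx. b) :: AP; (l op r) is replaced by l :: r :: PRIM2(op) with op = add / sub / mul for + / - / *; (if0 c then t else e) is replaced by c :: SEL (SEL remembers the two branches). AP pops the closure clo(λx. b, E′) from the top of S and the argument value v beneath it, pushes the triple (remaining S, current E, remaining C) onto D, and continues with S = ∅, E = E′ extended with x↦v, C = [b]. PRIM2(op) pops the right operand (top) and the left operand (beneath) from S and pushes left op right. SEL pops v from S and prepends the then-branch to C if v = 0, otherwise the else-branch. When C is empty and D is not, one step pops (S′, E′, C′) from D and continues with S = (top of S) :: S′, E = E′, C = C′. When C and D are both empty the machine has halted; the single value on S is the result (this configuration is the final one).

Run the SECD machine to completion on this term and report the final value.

Answer: 9

Derivation:
step 0: [S=∅ | E=∅ | C=[((λy. ((λx. (4 + 5)) (let u = y in y))) 9)] | D=∅]
step 1: [S=∅ | E=∅ | C=[9 :: (λy. ((λx. (4 + 5)) (let u = y in y))) :: AP] | D=∅]
step 2: [S=[9] | E=∅ | C=[(λy. ((λx. (4 + 5)) (let u = y in y))) :: AP] | D=∅]
step 3: [S=[clo(λy. ((λx. (4 + 5)) (let u = y in y)), ∅) :: 9] | E=∅ | C=[AP] | D=∅]
step 4: [S=∅ | E={y↦9} | C=[((λx. (4 + 5)) (let u = y in y))] | D=[(∅, ∅, ∅)]]
step 5: [S=∅ | E={y↦9} | C=[(let u = y in y) :: (λx. (4 + 5)) :: AP] | D=[(∅, ∅, ∅)]]
step 6: [S=∅ | E={y↦9} | C=[y :: (λu. y) :: AP :: (λx. (4 + 5)) :: AP] | D=[(∅, ∅, ∅)]]
step 7: [S=[9] | E={y↦9} | C=[(λu. y) :: AP :: (λx. (4 + 5)) :: AP] | D=[(∅, ∅, ∅)]]
step 8: [S=[clo(λu. y, {y↦9}) :: 9] | E={y↦9} | C=[AP :: (λx. (4 + 5)) :: AP] | D=[(∅, ∅, ∅)]]
step 9: [S=∅ | E={u↦9, y↦9} | C=[y] | D=[(∅, {y↦9}, [(λx. (4 + 5)) :: AP]) :: (∅, ∅, ∅)]]
step 10: [S=[9] | E={u↦9, y↦9} | C=∅ | D=[(∅, {y↦9}, [(λx. (4 + 5)) :: AP]) :: (∅, ∅, ∅)]]
step 11: [S=[9] | E={y↦9} | C=[(λx. (4 + 5)) :: AP] | D=[(∅, ∅, ∅)]]
step 12: [S=[clo(λx. (4 + 5), {y↦9}) :: 9] | E={y↦9} | C=[AP] | D=[(∅, ∅, ∅)]]
step 13: [S=∅ | E={x↦9, y↦9} | C=[(4 + 5)] | D=[(∅, {y↦9}, ∅) :: (∅, ∅, ∅)]]
step 14: [S=∅ | E={x↦9, y↦9} | C=[4 :: 5 :: PRIM2(add)] | D=[(∅, {y↦9}, ∅) :: (∅, ∅, ∅)]]
step 15: [S=[4] | E={x↦9, y↦9} | C=[5 :: PRIM2(add)] | D=[(∅, {y↦9}, ∅) :: (∅, ∅, ∅)]]
step 16: [S=[5 :: 4] | E={x↦9, y↦9} | C=[PRIM2(add)] | D=[(∅, {y↦9}, ∅) :: (∅, ∅, ∅)]]
step 17: [S=[9] | E={x↦9, y↦9} | C=∅ | D=[(∅, {y↦9}, ∅) :: (∅, ∅, ∅)]]
step 18: [S=[9] | E={y↦9} | C=∅ | D=[(∅, ∅, ∅)]]
step 19: [S=[9] | E=∅ | C=∅ | D=∅]
→ final value 9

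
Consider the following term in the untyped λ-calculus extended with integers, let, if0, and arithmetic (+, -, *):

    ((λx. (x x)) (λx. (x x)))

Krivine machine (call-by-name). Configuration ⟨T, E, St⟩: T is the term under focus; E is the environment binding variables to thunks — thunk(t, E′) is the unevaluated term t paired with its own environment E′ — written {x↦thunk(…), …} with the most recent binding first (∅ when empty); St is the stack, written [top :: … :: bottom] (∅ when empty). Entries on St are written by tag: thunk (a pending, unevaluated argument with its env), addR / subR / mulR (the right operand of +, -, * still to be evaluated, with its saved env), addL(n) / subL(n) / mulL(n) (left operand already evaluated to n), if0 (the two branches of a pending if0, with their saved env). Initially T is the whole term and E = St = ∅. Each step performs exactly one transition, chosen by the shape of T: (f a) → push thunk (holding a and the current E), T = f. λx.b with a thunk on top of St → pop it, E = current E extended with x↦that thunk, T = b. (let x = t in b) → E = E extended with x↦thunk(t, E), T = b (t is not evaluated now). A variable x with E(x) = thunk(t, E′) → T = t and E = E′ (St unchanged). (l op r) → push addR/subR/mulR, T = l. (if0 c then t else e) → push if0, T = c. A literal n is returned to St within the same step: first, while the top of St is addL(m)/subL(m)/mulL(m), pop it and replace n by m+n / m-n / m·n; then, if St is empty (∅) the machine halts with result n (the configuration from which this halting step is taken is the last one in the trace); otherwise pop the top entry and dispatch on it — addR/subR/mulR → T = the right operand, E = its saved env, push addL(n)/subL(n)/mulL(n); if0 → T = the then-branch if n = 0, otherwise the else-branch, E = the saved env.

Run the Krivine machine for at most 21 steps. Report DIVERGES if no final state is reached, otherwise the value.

0. ⟨T=((λx. (x x)) (λx. (x x))); E=∅; St=∅⟩
1. ⟨T=(λx. (x x)); E=∅; St=[thunk]⟩
2. ⟨T=(x x); E={x↦thunk((λx. (x x)), ∅)}; St=∅⟩
3. ⟨T=x; E={x↦thunk((λx. (x x)), ∅)}; St=[thunk]⟩
4. ⟨T=(λx. (x x)); E=∅; St=[thunk]⟩
5. ⟨T=(x x); E={x↦thunk(x, {x↦thunk((λx. (x x)), ∅)})}; St=∅⟩
6. ⟨T=x; E={x↦thunk(x, {x↦thunk((λx. (x x)), ∅)})}; St=[thunk]⟩
7. ⟨T=x; E={x↦thunk((λx. (x x)), ∅)}; St=[thunk]⟩
8. ⟨T=(λx. (x x)); E=∅; St=[thunk]⟩
9. ⟨T=(x x); E={x↦thunk(x, {x↦thunk(x, {x↦thunk((λx. (x x)), ∅)})})}; St=∅⟩
10. ⟨T=x; E={x↦thunk(x, {x↦thunk(x, {x↦thunk((λx. (x x)), ∅)})})}; St=[thunk]⟩
11. ⟨T=x; E={x↦thunk(x, {x↦thunk((λx. (x x)), ∅)})}; St=[thunk]⟩
12. ⟨T=x; E={x↦thunk((λx. (x x)), ∅)}; St=[thunk]⟩
13. ⟨T=(λx. (x x)); E=∅; St=[thunk]⟩
14. ⟨T=(x x); E={x↦thunk(x, {x↦thunk(x, {x↦thunk(x, {x↦thunk((λx. (x x)), ∅)})})})}; St=∅⟩
15. ⟨T=x; E={x↦thunk(x, {x↦thunk(x, {x↦thunk(x, {x↦thunk((λx. (x x)), ∅)})})})}; St=[thunk]⟩
16. ⟨T=x; E={x↦thunk(x, {x↦thunk(x, {x↦thunk((λx. (x x)), ∅)})})}; St=[thunk]⟩
17. ⟨T=x; E={x↦thunk(x, {x↦thunk((λx. (x x)), ∅)})}; St=[thunk]⟩
18. ⟨T=x; E={x↦thunk((λx. (x x)), ∅)}; St=[thunk]⟩
19. ⟨T=(λx. (x x)); E=∅; St=[thunk]⟩
20. ⟨T=(x x); E={x↦thunk(x, {x↦thunk(x, {x↦thunk(x, {x↦thunk(x, {x↦thunk((λx. (x x)), ∅)})})})})}; St=∅⟩
21. ⟨T=x; E={x↦thunk(x, {x↦thunk(x, {x↦thunk(x, {x↦thunk(x, {x↦thunk((λx. (x x)), ∅)})})})})}; St=[thunk]⟩
→ 21 transitions taken and the configuration is still not final: no result within 21 steps

Answer: DIVERGES (no final state within 21 steps)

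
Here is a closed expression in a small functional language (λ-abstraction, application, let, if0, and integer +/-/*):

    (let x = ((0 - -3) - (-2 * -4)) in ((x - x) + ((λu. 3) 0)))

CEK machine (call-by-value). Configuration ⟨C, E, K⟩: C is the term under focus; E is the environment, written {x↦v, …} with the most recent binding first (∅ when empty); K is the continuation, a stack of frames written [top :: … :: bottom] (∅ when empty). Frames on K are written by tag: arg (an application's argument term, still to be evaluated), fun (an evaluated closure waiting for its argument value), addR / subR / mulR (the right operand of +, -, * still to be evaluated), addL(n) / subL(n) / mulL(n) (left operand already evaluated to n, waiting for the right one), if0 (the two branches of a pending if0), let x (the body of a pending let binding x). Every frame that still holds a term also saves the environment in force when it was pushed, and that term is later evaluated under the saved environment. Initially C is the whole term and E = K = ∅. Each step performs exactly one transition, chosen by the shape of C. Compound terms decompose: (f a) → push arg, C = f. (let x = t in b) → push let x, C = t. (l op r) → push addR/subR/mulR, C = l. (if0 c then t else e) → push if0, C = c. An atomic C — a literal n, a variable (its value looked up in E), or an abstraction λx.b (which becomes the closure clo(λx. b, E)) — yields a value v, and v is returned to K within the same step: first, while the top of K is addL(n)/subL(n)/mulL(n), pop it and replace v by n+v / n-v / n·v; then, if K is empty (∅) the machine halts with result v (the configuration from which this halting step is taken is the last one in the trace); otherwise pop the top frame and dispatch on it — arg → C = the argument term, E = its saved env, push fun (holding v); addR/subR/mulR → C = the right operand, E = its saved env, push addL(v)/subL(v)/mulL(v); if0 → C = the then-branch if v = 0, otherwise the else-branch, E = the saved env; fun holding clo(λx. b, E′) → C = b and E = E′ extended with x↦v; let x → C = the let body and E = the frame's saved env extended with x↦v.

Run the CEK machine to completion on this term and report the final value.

t=0: ⟨C=(let x = ((0 - -3) - (-2 * -4)) in ((x - x) + ((λu. 3) 0))); E=∅; K=∅⟩
t=1: ⟨C=((0 - -3) - (-2 * -4)); E=∅; K=[let x]⟩
t=2: ⟨C=(0 - -3); E=∅; K=[subR :: let x]⟩
t=3: ⟨C=0; E=∅; K=[subR :: subR :: let x]⟩
t=4: ⟨C=-3; E=∅; K=[subL(0) :: subR :: let x]⟩
t=5: ⟨C=(-2 * -4); E=∅; K=[subL(3) :: let x]⟩
t=6: ⟨C=-2; E=∅; K=[mulR :: subL(3) :: let x]⟩
t=7: ⟨C=-4; E=∅; K=[mulL(-2) :: subL(3) :: let x]⟩
t=8: ⟨C=((x - x) + ((λu. 3) 0)); E={x↦-5}; K=∅⟩
t=9: ⟨C=(x - x); E={x↦-5}; K=[addR]⟩
t=10: ⟨C=x; E={x↦-5}; K=[subR :: addR]⟩
t=11: ⟨C=x; E={x↦-5}; K=[subL(-5) :: addR]⟩
t=12: ⟨C=((λu. 3) 0); E={x↦-5}; K=[addL(0)]⟩
t=13: ⟨C=(λu. 3); E={x↦-5}; K=[arg :: addL(0)]⟩
t=14: ⟨C=0; E={x↦-5}; K=[fun :: addL(0)]⟩
t=15: ⟨C=3; E={u↦0, x↦-5}; K=[addL(0)]⟩
→ final value 3

Answer: 3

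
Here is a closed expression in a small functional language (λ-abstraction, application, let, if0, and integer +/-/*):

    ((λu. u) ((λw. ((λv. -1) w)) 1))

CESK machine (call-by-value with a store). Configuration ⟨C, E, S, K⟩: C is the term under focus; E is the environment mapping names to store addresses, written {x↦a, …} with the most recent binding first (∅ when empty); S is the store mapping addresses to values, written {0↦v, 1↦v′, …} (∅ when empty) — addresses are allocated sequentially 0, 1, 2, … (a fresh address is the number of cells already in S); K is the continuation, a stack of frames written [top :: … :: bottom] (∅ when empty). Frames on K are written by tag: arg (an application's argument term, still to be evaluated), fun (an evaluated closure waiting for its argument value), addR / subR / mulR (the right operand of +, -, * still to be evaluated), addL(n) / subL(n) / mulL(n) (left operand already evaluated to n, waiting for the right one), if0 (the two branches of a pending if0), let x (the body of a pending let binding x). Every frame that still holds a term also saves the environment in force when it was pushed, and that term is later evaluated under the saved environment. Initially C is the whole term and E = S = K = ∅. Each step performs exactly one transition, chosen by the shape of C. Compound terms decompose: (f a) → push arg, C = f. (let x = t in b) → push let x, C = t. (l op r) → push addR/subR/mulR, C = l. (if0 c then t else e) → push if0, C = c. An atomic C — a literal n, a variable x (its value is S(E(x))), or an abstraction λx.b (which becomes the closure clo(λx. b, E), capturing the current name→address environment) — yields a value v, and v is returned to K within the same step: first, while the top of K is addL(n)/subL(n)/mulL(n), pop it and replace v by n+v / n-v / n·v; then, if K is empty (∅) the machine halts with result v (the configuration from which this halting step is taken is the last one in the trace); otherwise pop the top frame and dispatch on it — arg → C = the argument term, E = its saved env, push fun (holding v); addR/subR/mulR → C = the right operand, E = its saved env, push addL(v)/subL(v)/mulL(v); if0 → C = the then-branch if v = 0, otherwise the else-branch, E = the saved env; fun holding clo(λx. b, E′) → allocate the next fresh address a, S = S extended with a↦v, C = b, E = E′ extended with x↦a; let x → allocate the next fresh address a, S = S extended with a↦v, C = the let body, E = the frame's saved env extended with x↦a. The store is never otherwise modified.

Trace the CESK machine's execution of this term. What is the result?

Answer: -1

Machine steps:
t=0: ⟨C=((λu. u) ((λw. ((λv. -1) w)) 1)); E=∅; S=∅; K=∅⟩
t=1: ⟨C=(λu. u); E=∅; S=∅; K=[arg]⟩
t=2: ⟨C=((λw. ((λv. -1) w)) 1); E=∅; S=∅; K=[fun]⟩
t=3: ⟨C=(λw. ((λv. -1) w)); E=∅; S=∅; K=[arg :: fun]⟩
t=4: ⟨C=1; E=∅; S=∅; K=[fun :: fun]⟩
t=5: ⟨C=((λv. -1) w); E={w↦0}; S={0↦1}; K=[fun]⟩
t=6: ⟨C=(λv. -1); E={w↦0}; S={0↦1}; K=[arg :: fun]⟩
t=7: ⟨C=w; E={w↦0}; S={0↦1}; K=[fun :: fun]⟩
t=8: ⟨C=-1; E={v↦1, w↦0}; S={0↦1, 1↦1}; K=[fun]⟩
t=9: ⟨C=u; E={u↦2}; S={0↦1, 1↦1, 2↦-1}; K=∅⟩
→ final value -1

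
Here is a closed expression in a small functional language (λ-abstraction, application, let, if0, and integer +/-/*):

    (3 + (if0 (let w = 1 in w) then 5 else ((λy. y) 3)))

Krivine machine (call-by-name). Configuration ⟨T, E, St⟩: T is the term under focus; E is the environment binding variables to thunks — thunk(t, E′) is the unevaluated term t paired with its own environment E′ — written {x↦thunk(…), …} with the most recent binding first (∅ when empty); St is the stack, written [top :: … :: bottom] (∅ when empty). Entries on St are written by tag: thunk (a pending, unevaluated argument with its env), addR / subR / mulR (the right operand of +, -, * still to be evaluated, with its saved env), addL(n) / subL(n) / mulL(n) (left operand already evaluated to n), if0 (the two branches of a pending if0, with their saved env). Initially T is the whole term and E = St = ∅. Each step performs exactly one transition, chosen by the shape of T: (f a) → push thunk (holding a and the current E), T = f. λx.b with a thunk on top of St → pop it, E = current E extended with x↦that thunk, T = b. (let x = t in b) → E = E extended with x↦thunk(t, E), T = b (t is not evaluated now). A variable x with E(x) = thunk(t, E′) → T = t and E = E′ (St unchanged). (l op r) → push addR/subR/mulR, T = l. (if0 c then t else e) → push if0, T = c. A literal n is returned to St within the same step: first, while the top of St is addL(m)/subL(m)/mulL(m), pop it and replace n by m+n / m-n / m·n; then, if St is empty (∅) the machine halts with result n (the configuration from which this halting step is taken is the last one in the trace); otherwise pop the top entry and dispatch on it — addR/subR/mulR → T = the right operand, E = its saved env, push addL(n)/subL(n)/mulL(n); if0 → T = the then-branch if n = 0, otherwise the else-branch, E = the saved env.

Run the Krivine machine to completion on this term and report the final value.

[0] [T=(3 + (if0 (let w = 1 in w) then 5 else ((λy. y) 3))) | E=∅ | St=∅]
[1] [T=3 | E=∅ | St=[addR]]
[2] [T=(if0 (let w = 1 in w) then 5 else ((λy. y) 3)) | E=∅ | St=[addL(3)]]
[3] [T=(let w = 1 in w) | E=∅ | St=[if0 :: addL(3)]]
[4] [T=w | E={w↦thunk(1, ∅)} | St=[if0 :: addL(3)]]
[5] [T=1 | E=∅ | St=[if0 :: addL(3)]]
[6] [T=((λy. y) 3) | E=∅ | St=[addL(3)]]
[7] [T=(λy. y) | E=∅ | St=[thunk :: addL(3)]]
[8] [T=y | E={y↦thunk(3, ∅)} | St=[addL(3)]]
[9] [T=3 | E=∅ | St=[addL(3)]]
→ final value 6

Answer: 6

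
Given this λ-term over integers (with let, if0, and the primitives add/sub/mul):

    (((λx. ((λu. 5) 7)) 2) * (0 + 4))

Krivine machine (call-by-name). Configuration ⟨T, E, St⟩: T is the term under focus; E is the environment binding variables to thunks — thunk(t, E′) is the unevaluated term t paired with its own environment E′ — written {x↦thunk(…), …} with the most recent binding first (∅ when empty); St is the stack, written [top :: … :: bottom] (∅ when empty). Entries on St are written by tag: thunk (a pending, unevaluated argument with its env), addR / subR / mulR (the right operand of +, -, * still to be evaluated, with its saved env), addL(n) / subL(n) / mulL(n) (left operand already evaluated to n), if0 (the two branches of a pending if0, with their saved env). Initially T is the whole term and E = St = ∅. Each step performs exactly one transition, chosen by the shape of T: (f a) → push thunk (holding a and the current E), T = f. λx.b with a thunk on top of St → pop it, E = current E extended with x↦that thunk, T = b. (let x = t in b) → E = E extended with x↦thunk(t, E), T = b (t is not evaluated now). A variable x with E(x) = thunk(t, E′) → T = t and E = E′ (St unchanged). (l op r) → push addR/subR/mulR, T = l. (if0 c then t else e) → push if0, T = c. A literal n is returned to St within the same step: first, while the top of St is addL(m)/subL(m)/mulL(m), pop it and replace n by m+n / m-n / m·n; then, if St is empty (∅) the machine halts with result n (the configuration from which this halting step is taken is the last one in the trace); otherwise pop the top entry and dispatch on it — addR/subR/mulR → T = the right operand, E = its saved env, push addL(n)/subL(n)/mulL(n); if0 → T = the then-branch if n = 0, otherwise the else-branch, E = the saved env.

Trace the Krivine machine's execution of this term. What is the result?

Answer: 20

Execution trace:
0. [T=(((λx. ((λu. 5) 7)) 2) * (0 + 4)) | E=∅ | St=∅]
1. [T=((λx. ((λu. 5) 7)) 2) | E=∅ | St=[mulR]]
2. [T=(λx. ((λu. 5) 7)) | E=∅ | St=[thunk :: mulR]]
3. [T=((λu. 5) 7) | E={x↦thunk(2, ∅)} | St=[mulR]]
4. [T=(λu. 5) | E={x↦thunk(2, ∅)} | St=[thunk :: mulR]]
5. [T=5 | E={u↦thunk(7, {x↦thunk(2, ∅)}), x↦thunk(2, ∅)} | St=[mulR]]
6. [T=(0 + 4) | E=∅ | St=[mulL(5)]]
7. [T=0 | E=∅ | St=[addR :: mulL(5)]]
8. [T=4 | E=∅ | St=[addL(0) :: mulL(5)]]
→ final value 20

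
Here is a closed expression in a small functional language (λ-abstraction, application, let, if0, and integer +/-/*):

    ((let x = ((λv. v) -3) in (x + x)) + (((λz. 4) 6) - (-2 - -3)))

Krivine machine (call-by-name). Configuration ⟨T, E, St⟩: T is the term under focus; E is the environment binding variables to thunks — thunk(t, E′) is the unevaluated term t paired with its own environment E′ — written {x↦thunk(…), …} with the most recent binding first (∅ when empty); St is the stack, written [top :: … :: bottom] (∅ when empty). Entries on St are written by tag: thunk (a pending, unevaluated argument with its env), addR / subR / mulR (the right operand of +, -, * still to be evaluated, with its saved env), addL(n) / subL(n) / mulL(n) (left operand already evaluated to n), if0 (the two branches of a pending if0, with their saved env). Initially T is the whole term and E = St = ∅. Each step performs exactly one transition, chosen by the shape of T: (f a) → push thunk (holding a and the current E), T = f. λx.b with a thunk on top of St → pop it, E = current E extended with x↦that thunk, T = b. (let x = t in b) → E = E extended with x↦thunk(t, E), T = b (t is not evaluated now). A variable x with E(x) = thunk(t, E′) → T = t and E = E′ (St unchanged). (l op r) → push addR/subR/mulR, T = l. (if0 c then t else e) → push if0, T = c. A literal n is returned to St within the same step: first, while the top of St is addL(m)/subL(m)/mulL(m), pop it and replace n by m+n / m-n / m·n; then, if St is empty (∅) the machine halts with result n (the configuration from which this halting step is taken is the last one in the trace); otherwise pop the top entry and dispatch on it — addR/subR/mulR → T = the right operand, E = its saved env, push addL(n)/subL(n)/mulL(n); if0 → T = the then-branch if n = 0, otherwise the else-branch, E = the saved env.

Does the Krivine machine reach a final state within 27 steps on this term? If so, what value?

Answer: -3

Derivation:
step 0: <T=((let x = ((λv. v) -3) in (x + x)) + (((λz. 4) 6) - (-2 - -3))), E=∅, St=∅>
step 1: <T=(let x = ((λv. v) -3) in (x + x)), E=∅, St=[addR]>
step 2: <T=(x + x), E={x↦thunk(((λv. v) -3), ∅)}, St=[addR]>
step 3: <T=x, E={x↦thunk(((λv. v) -3), ∅)}, St=[addR :: addR]>
step 4: <T=((λv. v) -3), E=∅, St=[addR :: addR]>
step 5: <T=(λv. v), E=∅, St=[thunk :: addR :: addR]>
step 6: <T=v, E={v↦thunk(-3, ∅)}, St=[addR :: addR]>
step 7: <T=-3, E=∅, St=[addR :: addR]>
step 8: <T=x, E={x↦thunk(((λv. v) -3), ∅)}, St=[addL(-3) :: addR]>
step 9: <T=((λv. v) -3), E=∅, St=[addL(-3) :: addR]>
step 10: <T=(λv. v), E=∅, St=[thunk :: addL(-3) :: addR]>
step 11: <T=v, E={v↦thunk(-3, ∅)}, St=[addL(-3) :: addR]>
step 12: <T=-3, E=∅, St=[addL(-3) :: addR]>
step 13: <T=(((λz. 4) 6) - (-2 - -3)), E=∅, St=[addL(-6)]>
step 14: <T=((λz. 4) 6), E=∅, St=[subR :: addL(-6)]>
step 15: <T=(λz. 4), E=∅, St=[thunk :: subR :: addL(-6)]>
step 16: <T=4, E={z↦thunk(6, ∅)}, St=[subR :: addL(-6)]>
step 17: <T=(-2 - -3), E=∅, St=[subL(4) :: addL(-6)]>
step 18: <T=-2, E=∅, St=[subR :: subL(4) :: addL(-6)]>
step 19: <T=-3, E=∅, St=[subL(-2) :: subL(4) :: addL(-6)]>
→ final value -3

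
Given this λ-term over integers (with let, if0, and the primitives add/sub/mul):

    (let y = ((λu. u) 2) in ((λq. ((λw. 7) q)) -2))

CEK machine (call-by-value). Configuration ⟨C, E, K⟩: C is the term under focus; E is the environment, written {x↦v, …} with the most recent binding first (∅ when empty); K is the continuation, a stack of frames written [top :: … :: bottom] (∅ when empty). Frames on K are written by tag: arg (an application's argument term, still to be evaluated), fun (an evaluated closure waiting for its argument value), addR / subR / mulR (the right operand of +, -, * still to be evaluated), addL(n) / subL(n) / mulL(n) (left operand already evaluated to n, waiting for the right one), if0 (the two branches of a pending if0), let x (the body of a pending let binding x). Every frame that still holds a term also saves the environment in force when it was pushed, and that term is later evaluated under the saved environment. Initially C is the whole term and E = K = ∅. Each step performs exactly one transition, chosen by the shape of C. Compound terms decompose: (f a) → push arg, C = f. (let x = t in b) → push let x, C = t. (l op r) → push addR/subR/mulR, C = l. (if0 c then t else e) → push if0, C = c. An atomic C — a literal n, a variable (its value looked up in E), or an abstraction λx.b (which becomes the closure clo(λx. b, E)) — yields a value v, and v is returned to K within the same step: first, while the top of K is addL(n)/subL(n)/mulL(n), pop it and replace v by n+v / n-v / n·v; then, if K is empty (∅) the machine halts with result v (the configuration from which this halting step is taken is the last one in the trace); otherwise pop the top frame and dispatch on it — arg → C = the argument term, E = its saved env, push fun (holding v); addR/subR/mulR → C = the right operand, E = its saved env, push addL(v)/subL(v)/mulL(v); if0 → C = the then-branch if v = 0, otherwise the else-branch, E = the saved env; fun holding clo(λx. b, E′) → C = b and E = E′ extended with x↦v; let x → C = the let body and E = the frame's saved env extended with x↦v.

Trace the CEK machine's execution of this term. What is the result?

[0] [C=(let y = ((λu. u) 2) in ((λq. ((λw. 7) q)) -2)) | E=∅ | K=∅]
[1] [C=((λu. u) 2) | E=∅ | K=[let y]]
[2] [C=(λu. u) | E=∅ | K=[arg :: let y]]
[3] [C=2 | E=∅ | K=[fun :: let y]]
[4] [C=u | E={u↦2} | K=[let y]]
[5] [C=((λq. ((λw. 7) q)) -2) | E={y↦2} | K=∅]
[6] [C=(λq. ((λw. 7) q)) | E={y↦2} | K=[arg]]
[7] [C=-2 | E={y↦2} | K=[fun]]
[8] [C=((λw. 7) q) | E={q↦-2, y↦2} | K=∅]
[9] [C=(λw. 7) | E={q↦-2, y↦2} | K=[arg]]
[10] [C=q | E={q↦-2, y↦2} | K=[fun]]
[11] [C=7 | E={w↦-2, q↦-2, y↦2} | K=∅]
→ final value 7

Answer: 7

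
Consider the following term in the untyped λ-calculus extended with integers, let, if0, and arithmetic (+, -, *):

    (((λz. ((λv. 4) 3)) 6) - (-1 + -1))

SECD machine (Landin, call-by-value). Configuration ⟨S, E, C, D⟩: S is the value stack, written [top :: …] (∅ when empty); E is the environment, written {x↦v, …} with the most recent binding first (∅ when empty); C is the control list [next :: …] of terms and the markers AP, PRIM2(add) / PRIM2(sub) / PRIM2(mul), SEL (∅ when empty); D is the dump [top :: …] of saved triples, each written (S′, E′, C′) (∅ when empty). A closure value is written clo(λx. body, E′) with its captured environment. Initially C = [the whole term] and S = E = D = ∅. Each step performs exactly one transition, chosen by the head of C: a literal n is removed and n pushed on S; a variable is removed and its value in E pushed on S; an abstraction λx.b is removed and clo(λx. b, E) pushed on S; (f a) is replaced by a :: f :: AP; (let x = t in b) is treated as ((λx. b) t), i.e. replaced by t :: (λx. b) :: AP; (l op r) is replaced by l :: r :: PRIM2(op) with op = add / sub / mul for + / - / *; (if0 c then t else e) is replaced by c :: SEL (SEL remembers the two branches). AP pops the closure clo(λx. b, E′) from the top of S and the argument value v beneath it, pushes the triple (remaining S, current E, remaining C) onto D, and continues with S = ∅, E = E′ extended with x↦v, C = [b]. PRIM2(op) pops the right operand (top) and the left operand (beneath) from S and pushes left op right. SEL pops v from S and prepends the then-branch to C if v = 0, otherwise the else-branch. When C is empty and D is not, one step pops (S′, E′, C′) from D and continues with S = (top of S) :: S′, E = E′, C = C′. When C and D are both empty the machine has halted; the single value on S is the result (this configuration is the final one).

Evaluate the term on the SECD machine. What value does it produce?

Answer: 6

Execution trace:
step 0: ⟨S=∅; E=∅; C=[(((λz. ((λv. 4) 3)) 6) - (-1 + -1))]; D=∅⟩
step 1: ⟨S=∅; E=∅; C=[((λz. ((λv. 4) 3)) 6) :: (-1 + -1) :: PRIM2(sub)]; D=∅⟩
step 2: ⟨S=∅; E=∅; C=[6 :: (λz. ((λv. 4) 3)) :: AP :: (-1 + -1) :: PRIM2(sub)]; D=∅⟩
step 3: ⟨S=[6]; E=∅; C=[(λz. ((λv. 4) 3)) :: AP :: (-1 + -1) :: PRIM2(sub)]; D=∅⟩
step 4: ⟨S=[clo(λz. ((λv. 4) 3), ∅) :: 6]; E=∅; C=[AP :: (-1 + -1) :: PRIM2(sub)]; D=∅⟩
step 5: ⟨S=∅; E={z↦6}; C=[((λv. 4) 3)]; D=[(∅, ∅, [(-1 + -1) :: PRIM2(sub)])]⟩
step 6: ⟨S=∅; E={z↦6}; C=[3 :: (λv. 4) :: AP]; D=[(∅, ∅, [(-1 + -1) :: PRIM2(sub)])]⟩
step 7: ⟨S=[3]; E={z↦6}; C=[(λv. 4) :: AP]; D=[(∅, ∅, [(-1 + -1) :: PRIM2(sub)])]⟩
step 8: ⟨S=[clo(λv. 4, {z↦6}) :: 3]; E={z↦6}; C=[AP]; D=[(∅, ∅, [(-1 + -1) :: PRIM2(sub)])]⟩
step 9: ⟨S=∅; E={v↦3, z↦6}; C=[4]; D=[(∅, {z↦6}, ∅) :: (∅, ∅, [(-1 + -1) :: PRIM2(sub)])]⟩
step 10: ⟨S=[4]; E={v↦3, z↦6}; C=∅; D=[(∅, {z↦6}, ∅) :: (∅, ∅, [(-1 + -1) :: PRIM2(sub)])]⟩
step 11: ⟨S=[4]; E={z↦6}; C=∅; D=[(∅, ∅, [(-1 + -1) :: PRIM2(sub)])]⟩
step 12: ⟨S=[4]; E=∅; C=[(-1 + -1) :: PRIM2(sub)]; D=∅⟩
step 13: ⟨S=[4]; E=∅; C=[-1 :: -1 :: PRIM2(add) :: PRIM2(sub)]; D=∅⟩
step 14: ⟨S=[-1 :: 4]; E=∅; C=[-1 :: PRIM2(add) :: PRIM2(sub)]; D=∅⟩
step 15: ⟨S=[-1 :: -1 :: 4]; E=∅; C=[PRIM2(add) :: PRIM2(sub)]; D=∅⟩
step 16: ⟨S=[-2 :: 4]; E=∅; C=[PRIM2(sub)]; D=∅⟩
step 17: ⟨S=[6]; E=∅; C=∅; D=∅⟩
→ final value 6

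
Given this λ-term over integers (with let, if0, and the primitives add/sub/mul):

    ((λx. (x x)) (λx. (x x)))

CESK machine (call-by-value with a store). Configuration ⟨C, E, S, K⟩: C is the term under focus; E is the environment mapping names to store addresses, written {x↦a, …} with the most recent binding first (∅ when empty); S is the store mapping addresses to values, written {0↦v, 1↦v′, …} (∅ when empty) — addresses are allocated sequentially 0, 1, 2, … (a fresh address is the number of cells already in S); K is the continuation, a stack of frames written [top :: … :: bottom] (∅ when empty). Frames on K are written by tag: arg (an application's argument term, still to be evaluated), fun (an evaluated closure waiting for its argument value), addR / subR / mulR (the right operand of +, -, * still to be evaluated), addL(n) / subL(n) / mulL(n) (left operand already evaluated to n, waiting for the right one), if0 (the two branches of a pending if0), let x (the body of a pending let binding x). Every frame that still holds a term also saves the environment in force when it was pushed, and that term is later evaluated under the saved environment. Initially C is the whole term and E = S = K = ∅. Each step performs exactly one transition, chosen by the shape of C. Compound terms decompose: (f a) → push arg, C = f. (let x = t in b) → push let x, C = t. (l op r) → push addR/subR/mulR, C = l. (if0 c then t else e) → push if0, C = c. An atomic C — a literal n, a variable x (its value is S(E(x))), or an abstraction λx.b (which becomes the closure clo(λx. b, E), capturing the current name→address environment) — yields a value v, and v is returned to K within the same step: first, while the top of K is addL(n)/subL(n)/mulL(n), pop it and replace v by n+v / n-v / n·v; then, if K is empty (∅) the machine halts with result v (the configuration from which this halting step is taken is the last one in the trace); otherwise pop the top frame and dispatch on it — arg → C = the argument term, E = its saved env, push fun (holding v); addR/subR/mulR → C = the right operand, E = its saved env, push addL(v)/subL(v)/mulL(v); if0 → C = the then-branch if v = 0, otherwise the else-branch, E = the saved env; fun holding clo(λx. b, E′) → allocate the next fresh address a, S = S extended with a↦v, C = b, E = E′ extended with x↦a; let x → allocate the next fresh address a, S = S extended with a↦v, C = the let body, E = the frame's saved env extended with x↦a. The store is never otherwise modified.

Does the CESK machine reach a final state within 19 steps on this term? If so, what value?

[0] [C=((λx. (x x)) (λx. (x x))) | E=∅ | S=∅ | K=∅]
[1] [C=(λx. (x x)) | E=∅ | S=∅ | K=[arg]]
[2] [C=(λx. (x x)) | E=∅ | S=∅ | K=[fun]]
[3] [C=(x x) | E={x↦0} | S={0↦clo(λx. (x x), ∅)} | K=∅]
[4] [C=x | E={x↦0} | S={0↦clo(λx. (x x), ∅)} | K=[arg]]
[5] [C=x | E={x↦0} | S={0↦clo(λx. (x x), ∅)} | K=[fun]]
[6] [C=(x x) | E={x↦1} | S={0↦clo(λx. (x x), ∅), 1↦clo(λx. (x x), ∅)} | K=∅]
[7] [C=x | E={x↦1} | S={0↦clo(λx. (x x), ∅), 1↦clo(λx. (x x), ∅)} | K=[arg]]
[8] [C=x | E={x↦1} | S={0↦clo(λx. (x x), ∅), 1↦clo(λx. (x x), ∅)} | K=[fun]]
[9] [C=(x x) | E={x↦2} | S={0↦clo(λx. (x x), ∅), 1↦clo(λx. (x x), ∅), 2↦clo(λx. (x x), ∅)} | K=∅]
[10] [C=x | E={x↦2} | S={0↦clo(λx. (x x), ∅), 1↦clo(λx. (x x), ∅), 2↦clo(λx. (x x), ∅)} | K=[arg]]
[11] [C=x | E={x↦2} | S={0↦clo(λx. (x x), ∅), 1↦clo(λx. (x x), ∅), 2↦clo(λx. (x x), ∅)} | K=[fun]]
[12] [C=(x x) | E={x↦3} | S={0↦clo(λx. (x x), ∅), 1↦clo(λx. (x x), ∅), 2↦clo(λx. (x x), ∅), 3↦clo(λx. (x x), ∅)} | K=∅]
[13] [C=x | E={x↦3} | S={0↦clo(λx. (x x), ∅), 1↦clo(λx. (x x), ∅), 2↦clo(λx. (x x), ∅), 3↦clo(λx. (x x), ∅)} | K=[arg]]
[14] [C=x | E={x↦3} | S={0↦clo(λx. (x x), ∅), 1↦clo(λx. (x x), ∅), 2↦clo(λx. (x x), ∅), 3↦clo(λx. (x x), ∅)} | K=[fun]]
[15] [C=(x x) | E={x↦4} | S={0↦clo(λx. (x x), ∅), 1↦clo(λx. (x x), ∅), 2↦clo(λx. (x x), ∅), 3↦clo(λx. (x x), ∅), 4↦clo(λx. (x x), ∅)} | K=∅]
[16] [C=x | E={x↦4} | S={0↦clo(λx. (x x), ∅), 1↦clo(λx. (x x), ∅), 2↦clo(λx. (x x), ∅), 3↦clo(λx. (x x), ∅), 4↦clo(λx. (x x), ∅)} | K=[arg]]
[17] [C=x | E={x↦4} | S={0↦clo(λx. (x x), ∅), 1↦clo(λx. (x x), ∅), 2↦clo(λx. (x x), ∅), 3↦clo(λx. (x x), ∅), 4↦clo(λx. (x x), ∅)} | K=[fun]]
[18] [C=(x x) | E={x↦5} | S={0↦clo(λx. (x x), ∅), 1↦clo(λx. (x x), ∅), 2↦clo(λx. (x x), ∅), 3↦clo(λx. (x x), ∅), 4↦clo(λx. (x x), ∅), 5↦clo(λx. (x x), ∅)} | K=∅]
[19] [C=x | E={x↦5} | S={0↦clo(λx. (x x), ∅), 1↦clo(λx. (x x), ∅), 2↦clo(λx. (x x), ∅), 3↦clo(λx. (x x), ∅), 4↦clo(λx. (x x), ∅), 5↦clo(λx. (x x), ∅)} | K=[arg]]
→ 19 transitions taken and the configuration is still not final: no result within 19 steps

Answer: DIVERGES (no final state within 19 steps)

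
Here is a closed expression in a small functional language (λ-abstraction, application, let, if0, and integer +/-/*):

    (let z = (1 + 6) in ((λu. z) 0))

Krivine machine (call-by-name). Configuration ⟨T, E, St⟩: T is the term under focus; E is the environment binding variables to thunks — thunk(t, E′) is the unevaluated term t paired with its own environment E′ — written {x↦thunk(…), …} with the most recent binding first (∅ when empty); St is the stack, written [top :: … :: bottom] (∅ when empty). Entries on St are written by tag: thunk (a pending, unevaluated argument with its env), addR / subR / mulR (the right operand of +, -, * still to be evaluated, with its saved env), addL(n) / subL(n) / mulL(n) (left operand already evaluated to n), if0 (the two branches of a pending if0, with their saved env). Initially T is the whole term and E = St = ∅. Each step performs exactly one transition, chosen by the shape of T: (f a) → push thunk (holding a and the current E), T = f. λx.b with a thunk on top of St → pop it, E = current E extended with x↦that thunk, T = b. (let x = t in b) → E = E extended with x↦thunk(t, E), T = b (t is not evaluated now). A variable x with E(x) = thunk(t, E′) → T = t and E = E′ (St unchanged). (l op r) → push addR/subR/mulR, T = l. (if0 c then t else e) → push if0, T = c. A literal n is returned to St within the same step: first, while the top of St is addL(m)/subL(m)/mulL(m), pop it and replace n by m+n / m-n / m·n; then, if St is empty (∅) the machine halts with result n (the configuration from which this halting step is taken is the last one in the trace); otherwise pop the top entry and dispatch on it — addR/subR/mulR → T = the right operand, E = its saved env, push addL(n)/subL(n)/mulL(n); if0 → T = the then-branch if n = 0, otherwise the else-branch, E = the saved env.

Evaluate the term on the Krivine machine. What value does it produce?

Answer: 7

Machine steps:
0. ⟨T=(let z = (1 + 6) in ((λu. z) 0)); E=∅; St=∅⟩
1. ⟨T=((λu. z) 0); E={z↦thunk((1 + 6), ∅)}; St=∅⟩
2. ⟨T=(λu. z); E={z↦thunk((1 + 6), ∅)}; St=[thunk]⟩
3. ⟨T=z; E={u↦thunk(0, {z↦thunk((1 + 6), ∅)}), z↦thunk((1 + 6), ∅)}; St=∅⟩
4. ⟨T=(1 + 6); E=∅; St=∅⟩
5. ⟨T=1; E=∅; St=[addR]⟩
6. ⟨T=6; E=∅; St=[addL(1)]⟩
→ final value 7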